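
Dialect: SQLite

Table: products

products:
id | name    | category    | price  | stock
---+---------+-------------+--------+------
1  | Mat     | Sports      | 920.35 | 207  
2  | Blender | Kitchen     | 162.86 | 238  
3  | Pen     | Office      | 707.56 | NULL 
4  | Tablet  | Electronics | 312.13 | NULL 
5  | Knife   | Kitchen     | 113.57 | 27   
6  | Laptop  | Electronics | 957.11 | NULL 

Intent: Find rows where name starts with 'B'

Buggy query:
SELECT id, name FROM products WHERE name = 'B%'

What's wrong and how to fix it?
Bug: '=' compares the literal string including the % character; pattern matching needs LIKE

Fix: Use LIKE for wildcard pattern matching

Corrected query:
SELECT id, name FROM products WHERE name LIKE 'B%'

Result:
id | name   
---+--------
2  | Blender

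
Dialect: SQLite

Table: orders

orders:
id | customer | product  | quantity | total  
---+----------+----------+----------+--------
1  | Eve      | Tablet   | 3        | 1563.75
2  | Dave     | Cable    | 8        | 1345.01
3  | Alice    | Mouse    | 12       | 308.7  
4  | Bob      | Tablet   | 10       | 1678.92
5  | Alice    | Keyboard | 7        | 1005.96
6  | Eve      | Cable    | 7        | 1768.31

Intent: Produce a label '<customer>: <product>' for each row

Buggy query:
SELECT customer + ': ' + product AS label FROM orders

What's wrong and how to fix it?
Bug: '+' is numeric addition; on text columns SQLite converts them to 0 instead of concatenating

Fix: Use the || operator for string concatenation

Corrected query:
SELECT customer || ': ' || product AS label FROM orders

Result:
label          
---------------
Eve: Tablet    
Dave: Cable    
Alice: Mouse   
Bob: Tablet    
Alice: Keyboard
Eve: Cable     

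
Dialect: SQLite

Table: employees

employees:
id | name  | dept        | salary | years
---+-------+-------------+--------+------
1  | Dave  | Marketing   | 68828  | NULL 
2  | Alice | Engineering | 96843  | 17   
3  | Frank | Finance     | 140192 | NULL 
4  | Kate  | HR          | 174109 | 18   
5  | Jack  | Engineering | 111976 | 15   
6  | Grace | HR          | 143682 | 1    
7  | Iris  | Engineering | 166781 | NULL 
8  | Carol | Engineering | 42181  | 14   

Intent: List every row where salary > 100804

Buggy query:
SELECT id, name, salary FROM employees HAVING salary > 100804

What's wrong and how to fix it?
Bug: HAVING filters the output of aggregation, but this query has no GROUP BY and no aggregate functions, so SQLite rejects it (HAVING clause on a non-aggregate query); the condition here is per row

Fix: Use WHERE for row-level filtering

Corrected query:
SELECT id, name, salary FROM employees WHERE salary > 100804

Result:
id | name  | salary
---+-------+-------
3  | Frank | 140192
4  | Kate  | 174109
5  | Jack  | 111976
6  | Grace | 143682
7  | Iris  | 166781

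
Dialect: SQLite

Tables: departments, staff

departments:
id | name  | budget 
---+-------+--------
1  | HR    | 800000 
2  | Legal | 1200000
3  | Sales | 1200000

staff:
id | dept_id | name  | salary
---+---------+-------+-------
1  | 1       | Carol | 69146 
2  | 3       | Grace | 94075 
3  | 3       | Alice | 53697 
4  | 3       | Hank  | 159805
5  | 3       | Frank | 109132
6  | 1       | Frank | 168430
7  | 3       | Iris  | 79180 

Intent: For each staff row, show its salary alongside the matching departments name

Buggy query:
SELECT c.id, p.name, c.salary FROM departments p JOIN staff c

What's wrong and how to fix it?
Bug: JOIN with no ON clause produces a cartesian product; every staff row pairs with every departments row

Fix: Specify the join condition linking the foreign key to the parent id

Corrected query:
SELECT c.id, p.name, c.salary FROM departments p JOIN staff c ON c.dept_id = p.id

Result:
id | name  | salary
---+-------+-------
1  | HR    | 69146 
2  | Sales | 94075 
3  | Sales | 53697 
4  | Sales | 159805
5  | Sales | 109132
6  | HR    | 168430
7  | Sales | 79180 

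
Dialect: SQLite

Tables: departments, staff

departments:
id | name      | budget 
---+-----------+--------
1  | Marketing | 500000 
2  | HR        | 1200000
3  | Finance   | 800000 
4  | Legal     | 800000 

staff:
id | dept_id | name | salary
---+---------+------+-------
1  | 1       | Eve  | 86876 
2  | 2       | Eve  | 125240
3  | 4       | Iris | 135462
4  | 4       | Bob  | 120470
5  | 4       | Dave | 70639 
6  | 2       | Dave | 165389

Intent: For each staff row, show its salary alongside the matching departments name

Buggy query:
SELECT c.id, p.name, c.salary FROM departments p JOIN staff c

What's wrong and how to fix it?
Bug: JOIN with no ON clause produces a cartesian product; every staff row pairs with every departments row

Fix: Add ON c.dept_id = p.id to the JOIN

Corrected query:
SELECT c.id, p.name, c.salary FROM departments p JOIN staff c ON c.dept_id = p.id

Result:
id | name      | salary
---+-----------+-------
1  | Marketing | 86876 
2  | HR        | 125240
3  | Legal     | 135462
4  | Legal     | 120470
5  | Legal     | 70639 
6  | HR        | 165389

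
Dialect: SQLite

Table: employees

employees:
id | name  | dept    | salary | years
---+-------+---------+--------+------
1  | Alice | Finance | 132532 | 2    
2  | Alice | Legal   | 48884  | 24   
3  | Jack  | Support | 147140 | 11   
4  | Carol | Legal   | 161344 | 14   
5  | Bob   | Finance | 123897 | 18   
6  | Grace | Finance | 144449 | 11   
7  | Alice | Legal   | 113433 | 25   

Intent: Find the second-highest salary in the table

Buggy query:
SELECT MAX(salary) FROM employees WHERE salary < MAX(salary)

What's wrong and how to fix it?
Bug: MAX(salary) on the right of the comparison is an aggregate-in-WHERE error

Fix: Compute the overall MAX in a subquery, then take MAX of rows below it

Corrected query:
SELECT MAX(salary) FROM employees WHERE salary < (SELECT MAX(salary) FROM employees)

Result:
MAX(salary)
-----------
147140     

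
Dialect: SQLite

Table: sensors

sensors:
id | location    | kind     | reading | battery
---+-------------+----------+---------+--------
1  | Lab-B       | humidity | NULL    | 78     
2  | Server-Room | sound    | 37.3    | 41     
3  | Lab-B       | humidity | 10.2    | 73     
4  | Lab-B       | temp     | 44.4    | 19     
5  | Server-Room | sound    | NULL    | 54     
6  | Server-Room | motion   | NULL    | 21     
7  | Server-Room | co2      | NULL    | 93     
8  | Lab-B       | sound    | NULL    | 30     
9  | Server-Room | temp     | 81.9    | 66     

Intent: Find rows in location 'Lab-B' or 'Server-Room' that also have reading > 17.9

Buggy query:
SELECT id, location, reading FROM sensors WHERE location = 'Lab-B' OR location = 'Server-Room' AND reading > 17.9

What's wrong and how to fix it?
Bug: Without parentheses, AND is evaluated before OR, so the reading filter only applies to the 'Server-Room' branch

Fix: Add parentheses around the OR so the AND applies to both alternatives

Corrected query:
SELECT id, location, reading FROM sensors WHERE (location = 'Lab-B' OR location = 'Server-Room') AND reading > 17.9

Result:
id | location    | reading
---+-------------+--------
2  | Server-Room | 37.3   
4  | Lab-B       | 44.4   
9  | Server-Room | 81.9   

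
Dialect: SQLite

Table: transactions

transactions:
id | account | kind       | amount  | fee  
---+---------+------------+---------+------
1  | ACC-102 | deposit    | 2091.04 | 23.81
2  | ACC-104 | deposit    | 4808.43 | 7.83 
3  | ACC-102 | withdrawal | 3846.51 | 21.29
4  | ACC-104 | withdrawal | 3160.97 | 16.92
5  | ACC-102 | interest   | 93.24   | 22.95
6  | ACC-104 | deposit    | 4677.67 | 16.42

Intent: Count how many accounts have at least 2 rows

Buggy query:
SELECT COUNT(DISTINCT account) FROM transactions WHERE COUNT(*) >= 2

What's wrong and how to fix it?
Bug: COUNT(*) cannot appear in WHERE; the per-group count doesn't exist yet

Fix: Use a subquery that GROUPs and filters with HAVING, then count its rows

Corrected query:
SELECT COUNT(*) FROM (SELECT account FROM transactions GROUP BY account HAVING COUNT(*) >= 2)

Result:
COUNT(*)
--------
2       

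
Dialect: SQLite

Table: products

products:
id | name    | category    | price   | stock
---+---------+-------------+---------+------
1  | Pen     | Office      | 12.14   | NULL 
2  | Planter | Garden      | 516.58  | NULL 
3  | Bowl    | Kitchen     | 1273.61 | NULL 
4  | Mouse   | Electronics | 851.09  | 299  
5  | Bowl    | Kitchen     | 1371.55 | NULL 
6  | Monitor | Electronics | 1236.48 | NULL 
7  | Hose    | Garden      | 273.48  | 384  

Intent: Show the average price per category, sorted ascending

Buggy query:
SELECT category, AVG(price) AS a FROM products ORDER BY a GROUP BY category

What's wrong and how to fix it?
Bug: GROUP BY must precede ORDER BY

Fix: Reorder: SELECT … FROM … GROUP BY … ORDER BY …

Corrected query:
SELECT category, AVG(price) AS a FROM products GROUP BY category ORDER BY a

Result:
category    | a       
------------+---------
Office      | 12.14   
Garden      | 395.03  
Electronics | 1043.785
Kitchen     | 1322.58 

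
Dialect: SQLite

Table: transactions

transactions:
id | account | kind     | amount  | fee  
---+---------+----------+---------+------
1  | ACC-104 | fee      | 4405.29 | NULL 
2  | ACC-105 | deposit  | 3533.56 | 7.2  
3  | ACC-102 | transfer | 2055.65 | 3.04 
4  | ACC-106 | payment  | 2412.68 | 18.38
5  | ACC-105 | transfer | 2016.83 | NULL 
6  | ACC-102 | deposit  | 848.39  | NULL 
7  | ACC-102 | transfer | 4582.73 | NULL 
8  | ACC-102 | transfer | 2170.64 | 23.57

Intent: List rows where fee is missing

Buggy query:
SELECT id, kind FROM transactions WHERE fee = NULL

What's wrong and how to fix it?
Bug: Comparing to NULL with '=' never matches; NULL = NULL is unknown, not true

Fix: Replace '= NULL' with 'IS NULL'

Corrected query:
SELECT id, kind FROM transactions WHERE fee IS NULL

Result:
id | kind    
---+---------
1  | fee     
5  | transfer
6  | deposit 
7  | transfer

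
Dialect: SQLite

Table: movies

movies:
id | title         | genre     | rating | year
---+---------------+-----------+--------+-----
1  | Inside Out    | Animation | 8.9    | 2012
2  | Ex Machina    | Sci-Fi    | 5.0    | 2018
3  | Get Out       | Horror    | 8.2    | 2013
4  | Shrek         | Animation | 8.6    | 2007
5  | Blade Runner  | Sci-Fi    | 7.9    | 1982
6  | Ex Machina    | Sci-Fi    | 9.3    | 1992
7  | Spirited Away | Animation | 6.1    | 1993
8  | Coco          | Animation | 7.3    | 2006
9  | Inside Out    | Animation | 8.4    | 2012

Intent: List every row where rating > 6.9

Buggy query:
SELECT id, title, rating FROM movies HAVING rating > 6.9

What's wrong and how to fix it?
Bug: HAVING filters the output of aggregation, but this query has no GROUP BY and no aggregate functions, so SQLite rejects it (HAVING clause on a non-aggregate query); the condition here is per row

Fix: Use WHERE for row-level filtering

Corrected query:
SELECT id, title, rating FROM movies WHERE rating > 6.9

Result:
id | title        | rating
---+--------------+-------
1  | Inside Out   | 8.9   
3  | Get Out      | 8.2   
4  | Shrek        | 8.6   
5  | Blade Runner | 7.9   
6  | Ex Machina   | 9.3   
8  | Coco         | 7.3   
9  | Inside Out   | 8.4   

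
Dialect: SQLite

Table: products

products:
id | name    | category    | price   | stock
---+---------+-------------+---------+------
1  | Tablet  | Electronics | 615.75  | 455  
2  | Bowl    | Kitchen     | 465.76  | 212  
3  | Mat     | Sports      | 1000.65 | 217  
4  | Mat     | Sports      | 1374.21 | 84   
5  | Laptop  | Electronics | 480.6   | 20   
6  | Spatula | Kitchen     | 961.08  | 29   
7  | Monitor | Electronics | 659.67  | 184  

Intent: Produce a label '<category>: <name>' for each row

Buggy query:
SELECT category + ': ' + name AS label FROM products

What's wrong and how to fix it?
Bug: '+' is numeric addition; on text columns SQLite converts them to 0 instead of concatenating

Fix: Replace + with || to concatenate text

Corrected query:
SELECT category || ': ' || name AS label FROM products

Result:
label               
--------------------
Electronics: Tablet 
Kitchen: Bowl       
Sports: Mat         
Sports: Mat         
Electronics: Laptop 
Kitchen: Spatula    
Electronics: Monitor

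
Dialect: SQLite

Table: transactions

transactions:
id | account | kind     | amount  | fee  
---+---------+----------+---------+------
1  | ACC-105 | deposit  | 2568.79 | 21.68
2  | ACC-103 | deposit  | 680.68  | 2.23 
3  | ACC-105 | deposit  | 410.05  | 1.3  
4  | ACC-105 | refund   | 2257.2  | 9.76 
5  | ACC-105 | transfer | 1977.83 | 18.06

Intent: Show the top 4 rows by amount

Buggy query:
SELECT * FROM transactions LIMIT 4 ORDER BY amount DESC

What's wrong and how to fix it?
Bug: LIMIT must come after ORDER BY

Fix: Sort with ORDER BY, then apply LIMIT

Corrected query:
SELECT * FROM transactions ORDER BY amount DESC LIMIT 4

Result:
id | account | kind     | amount  | fee  
---+---------+----------+---------+------
1  | ACC-105 | deposit  | 2568.79 | 21.68
4  | ACC-105 | refund   | 2257.2  | 9.76 
5  | ACC-105 | transfer | 1977.83 | 18.06
2  | ACC-103 | deposit  | 680.68  | 2.23 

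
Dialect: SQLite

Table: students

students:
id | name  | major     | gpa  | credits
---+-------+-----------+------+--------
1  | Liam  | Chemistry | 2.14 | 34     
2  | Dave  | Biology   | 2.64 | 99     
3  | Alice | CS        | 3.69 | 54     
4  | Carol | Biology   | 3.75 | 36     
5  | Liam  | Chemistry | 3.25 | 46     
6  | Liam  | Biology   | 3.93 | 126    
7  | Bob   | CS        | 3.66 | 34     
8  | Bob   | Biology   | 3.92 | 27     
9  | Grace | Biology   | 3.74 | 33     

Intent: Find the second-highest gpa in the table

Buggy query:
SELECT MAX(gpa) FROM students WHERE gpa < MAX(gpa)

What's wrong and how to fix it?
Bug: The inner MAX is an aggregate inside WHERE, which is not allowed

Fix: Put the inner MAX in a scalar subquery

Corrected query:
SELECT MAX(gpa) FROM students WHERE gpa < (SELECT MAX(gpa) FROM students)

Result:
MAX(gpa)
--------
3.92    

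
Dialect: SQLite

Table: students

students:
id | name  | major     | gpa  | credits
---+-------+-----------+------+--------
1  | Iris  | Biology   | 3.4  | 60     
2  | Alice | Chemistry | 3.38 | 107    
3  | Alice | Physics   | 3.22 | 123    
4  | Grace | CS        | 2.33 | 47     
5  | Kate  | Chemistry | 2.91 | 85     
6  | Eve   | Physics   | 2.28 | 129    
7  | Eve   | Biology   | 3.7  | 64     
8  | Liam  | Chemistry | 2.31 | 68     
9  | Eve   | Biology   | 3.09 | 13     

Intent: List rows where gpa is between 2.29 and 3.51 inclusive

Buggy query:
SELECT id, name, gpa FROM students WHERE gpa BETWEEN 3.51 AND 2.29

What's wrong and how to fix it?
Bug: The bounds are reversed; BETWEEN a AND b requires a <= b to match anything

Fix: Write BETWEEN 2.29 AND 3.51

Corrected query:
SELECT id, name, gpa FROM students WHERE gpa BETWEEN 2.29 AND 3.51

Result:
id | name  | gpa 
---+-------+-----
1  | Iris  | 3.4 
2  | Alice | 3.38
3  | Alice | 3.22
4  | Grace | 2.33
5  | Kate  | 2.91
8  | Liam  | 2.31
9  | Eve   | 3.09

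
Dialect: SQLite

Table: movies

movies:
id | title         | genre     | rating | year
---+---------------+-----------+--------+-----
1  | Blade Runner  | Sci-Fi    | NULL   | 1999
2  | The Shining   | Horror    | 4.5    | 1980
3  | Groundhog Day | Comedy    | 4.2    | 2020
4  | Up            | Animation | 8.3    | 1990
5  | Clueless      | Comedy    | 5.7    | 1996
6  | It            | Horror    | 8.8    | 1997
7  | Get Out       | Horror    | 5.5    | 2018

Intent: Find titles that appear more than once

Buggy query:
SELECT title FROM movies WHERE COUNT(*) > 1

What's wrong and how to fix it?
Bug: COUNT(*) is an aggregate and cannot be used in WHERE

Fix: Group first, then use HAVING for the count condition

Corrected query:
SELECT title FROM movies GROUP BY title HAVING COUNT(*) > 1

Result:
(no rows)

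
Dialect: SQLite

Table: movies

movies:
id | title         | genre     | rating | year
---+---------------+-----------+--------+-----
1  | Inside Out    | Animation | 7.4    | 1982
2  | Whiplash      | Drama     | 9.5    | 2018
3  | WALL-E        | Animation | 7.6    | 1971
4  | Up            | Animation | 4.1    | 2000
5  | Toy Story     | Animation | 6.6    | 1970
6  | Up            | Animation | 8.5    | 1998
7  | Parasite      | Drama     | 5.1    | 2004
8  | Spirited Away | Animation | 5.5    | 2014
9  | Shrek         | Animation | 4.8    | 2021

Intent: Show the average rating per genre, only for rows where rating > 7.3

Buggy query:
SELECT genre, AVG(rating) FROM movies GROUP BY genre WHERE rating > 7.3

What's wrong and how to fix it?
Bug: WHERE cannot follow GROUP BY

Fix: Place WHERE between FROM and GROUP BY

Corrected query:
SELECT genre, AVG(rating) FROM movies WHERE rating > 7.3 GROUP BY genre

Result:
genre     | AVG(rating)
----------+------------
Animation | 7.833333   
Drama     | 9.5        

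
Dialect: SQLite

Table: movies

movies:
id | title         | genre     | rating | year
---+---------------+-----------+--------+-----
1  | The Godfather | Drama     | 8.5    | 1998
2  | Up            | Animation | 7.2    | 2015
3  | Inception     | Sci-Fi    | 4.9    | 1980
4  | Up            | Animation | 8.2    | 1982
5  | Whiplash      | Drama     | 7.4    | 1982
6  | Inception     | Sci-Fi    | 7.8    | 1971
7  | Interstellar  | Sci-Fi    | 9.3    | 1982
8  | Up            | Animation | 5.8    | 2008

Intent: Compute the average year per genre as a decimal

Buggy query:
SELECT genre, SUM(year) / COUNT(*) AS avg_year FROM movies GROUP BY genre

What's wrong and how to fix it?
Bug: Both operands are integers, so '/' performs integer division and truncates

Fix: Multiply by 1.0 (or CAST to REAL) to force floating-point division

Corrected query:
SELECT genre, SUM(year) * 1.0 / COUNT(*) AS avg_year FROM movies GROUP BY genre

Result:
genre     | avg_year   
----------+------------
Animation | 2001.666667
Drama     | 1990       
Sci-Fi    | 1977.666667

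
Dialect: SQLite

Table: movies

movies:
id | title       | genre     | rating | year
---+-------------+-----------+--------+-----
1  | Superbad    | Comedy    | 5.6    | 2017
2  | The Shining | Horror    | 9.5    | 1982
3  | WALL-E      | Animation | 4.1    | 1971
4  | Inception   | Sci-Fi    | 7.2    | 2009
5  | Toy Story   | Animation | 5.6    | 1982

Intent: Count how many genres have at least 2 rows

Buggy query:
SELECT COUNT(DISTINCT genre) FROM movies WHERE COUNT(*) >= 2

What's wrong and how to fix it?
Bug: WHERE filters individual rows, not groups, so a group-level COUNT is invalid there

Fix: Group first with HAVING COUNT(*) >= 2, then COUNT the resulting groups

Corrected query:
SELECT COUNT(*) FROM (SELECT genre FROM movies GROUP BY genre HAVING COUNT(*) >= 2)

Result:
COUNT(*)
--------
1       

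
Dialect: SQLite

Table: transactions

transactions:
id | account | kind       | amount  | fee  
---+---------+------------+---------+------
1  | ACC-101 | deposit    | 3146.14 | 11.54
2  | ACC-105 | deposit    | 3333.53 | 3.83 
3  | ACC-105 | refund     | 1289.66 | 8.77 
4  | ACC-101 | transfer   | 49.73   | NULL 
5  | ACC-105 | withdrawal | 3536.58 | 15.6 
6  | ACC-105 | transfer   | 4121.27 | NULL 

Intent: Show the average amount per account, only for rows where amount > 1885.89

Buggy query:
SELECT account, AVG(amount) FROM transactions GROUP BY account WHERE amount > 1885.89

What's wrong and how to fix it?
Bug: Row-level WHERE must come before GROUP BY in the clause order

Fix: Move the WHERE clause before GROUP BY

Corrected query:
SELECT account, AVG(amount) FROM transactions WHERE amount > 1885.89 GROUP BY account

Result:
account | AVG(amount)
--------+------------
ACC-101 | 3146.14    
ACC-105 | 3663.793333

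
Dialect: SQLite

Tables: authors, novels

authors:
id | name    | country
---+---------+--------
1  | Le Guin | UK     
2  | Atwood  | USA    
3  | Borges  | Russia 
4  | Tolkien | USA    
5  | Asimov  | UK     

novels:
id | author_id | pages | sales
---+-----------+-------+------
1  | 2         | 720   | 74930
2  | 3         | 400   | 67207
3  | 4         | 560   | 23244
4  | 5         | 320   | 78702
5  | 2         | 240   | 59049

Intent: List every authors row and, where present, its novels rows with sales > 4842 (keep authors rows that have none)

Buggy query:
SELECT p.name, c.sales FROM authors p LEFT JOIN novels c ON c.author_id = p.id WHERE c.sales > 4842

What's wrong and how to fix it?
Bug: Filtering c.sales in WHERE discards the NULL rows produced by LEFT JOIN, turning it into an inner join

Fix: Move the right-table condition into the ON clause so unmatched parents are kept

Corrected query:
SELECT p.name, c.sales FROM authors p LEFT JOIN novels c ON c.author_id = p.id AND c.sales > 4842

Result:
name    | sales
--------+------
Le Guin | NULL 
Atwood  | 59049
Atwood  | 74930
Borges  | 67207
Tolkien | 23244
Asimov  | 78702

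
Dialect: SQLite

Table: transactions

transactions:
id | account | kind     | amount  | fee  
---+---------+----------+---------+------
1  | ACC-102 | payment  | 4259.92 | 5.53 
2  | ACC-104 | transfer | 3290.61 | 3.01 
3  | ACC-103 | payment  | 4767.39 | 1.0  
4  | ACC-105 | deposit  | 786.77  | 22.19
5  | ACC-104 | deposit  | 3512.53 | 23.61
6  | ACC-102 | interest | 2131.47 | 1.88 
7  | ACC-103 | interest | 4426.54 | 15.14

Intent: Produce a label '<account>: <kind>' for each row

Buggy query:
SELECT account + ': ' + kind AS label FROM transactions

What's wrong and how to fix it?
Bug: '+' is numeric addition; on text columns SQLite converts them to 0 instead of concatenating

Fix: Use the || operator for string concatenation

Corrected query:
SELECT account || ': ' || kind AS label FROM transactions

Result:
label            
-----------------
ACC-102: payment 
ACC-104: transfer
ACC-103: payment 
ACC-105: deposit 
ACC-104: deposit 
ACC-102: interest
ACC-103: interest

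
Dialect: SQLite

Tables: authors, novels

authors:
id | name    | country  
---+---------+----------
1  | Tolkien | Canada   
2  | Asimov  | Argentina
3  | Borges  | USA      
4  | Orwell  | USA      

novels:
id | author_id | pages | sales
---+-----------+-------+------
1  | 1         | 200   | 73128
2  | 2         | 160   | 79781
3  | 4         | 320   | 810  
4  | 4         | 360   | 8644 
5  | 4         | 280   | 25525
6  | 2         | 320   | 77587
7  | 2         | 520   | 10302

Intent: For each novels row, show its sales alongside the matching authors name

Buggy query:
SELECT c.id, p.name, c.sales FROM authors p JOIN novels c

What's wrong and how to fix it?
Bug: JOIN with no ON clause produces a cartesian product; every novels row pairs with every authors row

Fix: Add ON c.author_id = p.id to the JOIN

Corrected query:
SELECT c.id, p.name, c.sales FROM authors p JOIN novels c ON c.author_id = p.id

Result:
id | name    | sales
---+---------+------
1  | Tolkien | 73128
2  | Asimov  | 79781
3  | Orwell  | 810  
4  | Orwell  | 8644 
5  | Orwell  | 25525
6  | Asimov  | 77587
7  | Asimov  | 10302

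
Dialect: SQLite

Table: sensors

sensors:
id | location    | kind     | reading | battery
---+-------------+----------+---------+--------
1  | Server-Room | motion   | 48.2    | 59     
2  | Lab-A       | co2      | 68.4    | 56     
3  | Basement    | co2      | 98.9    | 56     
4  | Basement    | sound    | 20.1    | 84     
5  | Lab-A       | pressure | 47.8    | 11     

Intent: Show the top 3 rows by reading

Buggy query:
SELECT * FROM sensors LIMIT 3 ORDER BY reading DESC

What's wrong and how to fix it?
Bug: ORDER BY cannot follow LIMIT; LIMIT is the final clause

Fix: Sort with ORDER BY, then apply LIMIT

Corrected query:
SELECT * FROM sensors ORDER BY reading DESC LIMIT 3

Result:
id | location    | kind   | reading | battery
---+-------------+--------+---------+--------
3  | Basement    | co2    | 98.9    | 56     
2  | Lab-A       | co2    | 68.4    | 56     
1  | Server-Room | motion | 48.2    | 59     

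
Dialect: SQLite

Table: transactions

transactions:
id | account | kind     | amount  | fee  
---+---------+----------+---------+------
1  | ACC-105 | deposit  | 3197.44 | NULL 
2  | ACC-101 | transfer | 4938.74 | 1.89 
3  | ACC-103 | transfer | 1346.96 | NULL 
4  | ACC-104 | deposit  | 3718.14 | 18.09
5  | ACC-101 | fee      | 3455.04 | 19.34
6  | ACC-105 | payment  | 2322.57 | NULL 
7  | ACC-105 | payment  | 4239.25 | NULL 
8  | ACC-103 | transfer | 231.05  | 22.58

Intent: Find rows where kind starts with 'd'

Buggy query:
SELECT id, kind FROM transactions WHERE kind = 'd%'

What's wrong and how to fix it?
Bug: '=' compares the literal string including the % character; pattern matching needs LIKE

Fix: Replace '=' with LIKE so 'd%' is treated as a pattern

Corrected query:
SELECT id, kind FROM transactions WHERE kind LIKE 'd%'

Result:
id | kind   
---+--------
1  | deposit
4  | deposit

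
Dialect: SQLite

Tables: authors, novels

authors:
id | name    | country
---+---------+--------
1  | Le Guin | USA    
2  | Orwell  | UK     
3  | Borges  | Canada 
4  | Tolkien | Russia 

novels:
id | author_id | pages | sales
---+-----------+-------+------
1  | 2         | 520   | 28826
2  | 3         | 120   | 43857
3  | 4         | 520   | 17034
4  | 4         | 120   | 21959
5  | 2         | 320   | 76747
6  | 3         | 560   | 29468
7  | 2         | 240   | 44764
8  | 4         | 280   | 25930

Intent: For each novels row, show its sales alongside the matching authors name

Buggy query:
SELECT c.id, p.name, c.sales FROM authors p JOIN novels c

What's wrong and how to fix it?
Bug: Missing join condition: each novels row is matched to all authors rows instead of just its own

Fix: Add ON c.author_id = p.id to the JOIN

Corrected query:
SELECT c.id, p.name, c.sales FROM authors p JOIN novels c ON c.author_id = p.id

Result:
id | name    | sales
---+---------+------
1  | Orwell  | 28826
2  | Borges  | 43857
3  | Tolkien | 17034
4  | Tolkien | 21959
5  | Orwell  | 76747
6  | Borges  | 29468
7  | Orwell  | 44764
8  | Tolkien | 25930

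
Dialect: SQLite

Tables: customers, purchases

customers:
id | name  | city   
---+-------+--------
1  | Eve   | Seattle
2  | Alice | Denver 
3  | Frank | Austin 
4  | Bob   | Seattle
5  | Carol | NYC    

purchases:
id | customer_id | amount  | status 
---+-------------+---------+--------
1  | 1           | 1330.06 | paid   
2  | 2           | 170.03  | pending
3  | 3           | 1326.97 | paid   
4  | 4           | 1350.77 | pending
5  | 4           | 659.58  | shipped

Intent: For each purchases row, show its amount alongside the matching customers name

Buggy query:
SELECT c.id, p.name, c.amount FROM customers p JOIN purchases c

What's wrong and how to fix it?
Bug: JOIN with no ON clause produces a cartesian product; every purchases row pairs with every customers row

Fix: Specify the join condition linking the foreign key to the parent id

Corrected query:
SELECT c.id, p.name, c.amount FROM customers p JOIN purchases c ON c.customer_id = p.id

Result:
id | name  | amount 
---+-------+--------
1  | Eve   | 1330.06
2  | Alice | 170.03 
3  | Frank | 1326.97
4  | Bob   | 1350.77
5  | Bob   | 659.58 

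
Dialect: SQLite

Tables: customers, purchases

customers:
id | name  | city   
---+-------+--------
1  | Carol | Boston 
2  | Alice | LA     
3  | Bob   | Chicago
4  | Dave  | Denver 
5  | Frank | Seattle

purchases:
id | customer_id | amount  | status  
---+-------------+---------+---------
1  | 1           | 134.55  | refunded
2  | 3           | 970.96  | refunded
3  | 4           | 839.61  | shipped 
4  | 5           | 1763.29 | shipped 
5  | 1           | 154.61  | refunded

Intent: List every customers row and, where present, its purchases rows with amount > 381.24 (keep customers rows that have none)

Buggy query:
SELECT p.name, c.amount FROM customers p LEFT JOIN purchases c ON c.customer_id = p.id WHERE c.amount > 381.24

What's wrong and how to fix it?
Bug: Filtering c.amount in WHERE discards the NULL rows produced by LEFT JOIN, turning it into an inner join

Fix: Move the right-table condition into the ON clause so unmatched parents are kept

Corrected query:
SELECT p.name, c.amount FROM customers p LEFT JOIN purchases c ON c.customer_id = p.id AND c.amount > 381.24

Result:
name  | amount 
------+--------
Carol | NULL   
Alice | NULL   
Bob   | 970.96 
Dave  | 839.61 
Frank | 1763.29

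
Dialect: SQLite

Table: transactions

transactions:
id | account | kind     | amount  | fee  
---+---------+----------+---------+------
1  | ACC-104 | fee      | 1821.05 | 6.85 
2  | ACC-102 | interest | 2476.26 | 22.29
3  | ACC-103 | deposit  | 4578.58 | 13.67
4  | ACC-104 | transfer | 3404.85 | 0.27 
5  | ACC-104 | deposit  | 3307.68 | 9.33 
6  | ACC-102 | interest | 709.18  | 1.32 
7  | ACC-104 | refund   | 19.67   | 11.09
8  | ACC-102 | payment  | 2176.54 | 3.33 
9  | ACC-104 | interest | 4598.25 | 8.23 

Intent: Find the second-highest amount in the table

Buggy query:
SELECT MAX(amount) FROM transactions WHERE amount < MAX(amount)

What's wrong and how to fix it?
Bug: The inner MAX is an aggregate inside WHERE, which is not allowed

Fix: Compute the overall MAX in a subquery, then take MAX of rows below it

Corrected query:
SELECT MAX(amount) FROM transactions WHERE amount < (SELECT MAX(amount) FROM transactions)

Result:
MAX(amount)
-----------
4578.58    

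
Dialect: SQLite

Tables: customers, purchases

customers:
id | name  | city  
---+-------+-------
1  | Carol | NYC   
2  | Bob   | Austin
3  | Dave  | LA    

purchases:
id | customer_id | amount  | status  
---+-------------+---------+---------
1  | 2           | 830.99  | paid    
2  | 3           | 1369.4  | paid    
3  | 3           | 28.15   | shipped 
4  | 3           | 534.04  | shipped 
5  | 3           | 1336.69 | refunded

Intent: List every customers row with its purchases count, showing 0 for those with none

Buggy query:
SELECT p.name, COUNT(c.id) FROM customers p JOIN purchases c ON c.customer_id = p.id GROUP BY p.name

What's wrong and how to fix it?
Bug: An inner join excludes parents with zero children

Fix: Use LEFT JOIN so parents without children still appear (COUNT(c.id) gives 0)

Corrected query:
SELECT p.name, COUNT(c.id) FROM customers p LEFT JOIN purchases c ON c.customer_id = p.id GROUP BY p.name

Result:
name  | COUNT(c.id)
------+------------
Bob   | 1          
Carol | 0          
Dave  | 4          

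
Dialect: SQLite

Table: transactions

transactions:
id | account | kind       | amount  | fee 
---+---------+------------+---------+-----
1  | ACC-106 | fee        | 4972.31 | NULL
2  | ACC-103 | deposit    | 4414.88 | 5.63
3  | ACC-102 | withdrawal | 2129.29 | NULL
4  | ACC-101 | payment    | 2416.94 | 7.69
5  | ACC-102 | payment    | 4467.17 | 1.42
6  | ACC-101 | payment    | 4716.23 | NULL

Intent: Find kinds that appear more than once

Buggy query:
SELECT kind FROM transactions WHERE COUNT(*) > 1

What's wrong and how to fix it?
Bug: COUNT(*) is an aggregate and cannot be used in WHERE

Fix: Group first, then use HAVING for the count condition

Corrected query:
SELECT kind FROM transactions GROUP BY kind HAVING COUNT(*) > 1

Result:
kind   
-------
payment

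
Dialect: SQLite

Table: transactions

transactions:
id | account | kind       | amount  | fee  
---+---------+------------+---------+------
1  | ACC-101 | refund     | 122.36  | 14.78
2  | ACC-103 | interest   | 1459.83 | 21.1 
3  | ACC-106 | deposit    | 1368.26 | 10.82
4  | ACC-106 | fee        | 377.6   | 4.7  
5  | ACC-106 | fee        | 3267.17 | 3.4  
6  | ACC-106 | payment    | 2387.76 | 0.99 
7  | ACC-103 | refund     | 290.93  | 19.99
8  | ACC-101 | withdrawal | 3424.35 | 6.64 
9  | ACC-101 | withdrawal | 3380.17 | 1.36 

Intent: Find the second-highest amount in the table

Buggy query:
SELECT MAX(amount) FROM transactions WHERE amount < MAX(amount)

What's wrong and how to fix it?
Bug: MAX(amount) on the right of the comparison is an aggregate-in-WHERE error

Fix: Put the inner MAX in a scalar subquery

Corrected query:
SELECT MAX(amount) FROM transactions WHERE amount < (SELECT MAX(amount) FROM transactions)

Result:
MAX(amount)
-----------
3380.17    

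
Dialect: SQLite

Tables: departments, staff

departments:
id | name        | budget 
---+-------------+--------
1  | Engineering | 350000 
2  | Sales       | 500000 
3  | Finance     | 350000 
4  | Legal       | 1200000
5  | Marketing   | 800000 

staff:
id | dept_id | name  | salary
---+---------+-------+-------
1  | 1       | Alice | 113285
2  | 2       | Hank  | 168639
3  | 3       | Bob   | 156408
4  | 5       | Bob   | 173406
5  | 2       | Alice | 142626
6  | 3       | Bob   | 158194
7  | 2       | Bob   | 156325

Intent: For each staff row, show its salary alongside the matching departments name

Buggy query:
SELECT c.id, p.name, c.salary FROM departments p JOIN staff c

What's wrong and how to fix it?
Bug: Missing join condition: each staff row is matched to all departments rows instead of just its own

Fix: Specify the join condition linking the foreign key to the parent id

Corrected query:
SELECT c.id, p.name, c.salary FROM departments p JOIN staff c ON c.dept_id = p.id

Result:
id | name        | salary
---+-------------+-------
1  | Engineering | 113285
2  | Sales       | 168639
3  | Finance     | 156408
4  | Marketing   | 173406
5  | Sales       | 142626
6  | Finance     | 158194
7  | Sales       | 156325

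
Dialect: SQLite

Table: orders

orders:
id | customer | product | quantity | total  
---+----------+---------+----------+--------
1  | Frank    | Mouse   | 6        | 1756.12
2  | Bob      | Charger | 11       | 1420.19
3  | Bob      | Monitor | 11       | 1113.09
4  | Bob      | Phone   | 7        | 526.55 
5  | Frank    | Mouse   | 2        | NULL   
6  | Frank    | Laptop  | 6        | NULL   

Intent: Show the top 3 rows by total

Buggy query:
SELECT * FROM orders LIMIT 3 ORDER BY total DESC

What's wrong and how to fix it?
Bug: LIMIT must come after ORDER BY

Fix: Swap the clauses: ORDER BY first, then LIMIT

Corrected query:
SELECT * FROM orders ORDER BY total DESC LIMIT 3

Result:
id | customer | product | quantity | total  
---+----------+---------+----------+--------
1  | Frank    | Mouse   | 6        | 1756.12
2  | Bob      | Charger | 11       | 1420.19
3  | Bob      | Monitor | 11       | 1113.09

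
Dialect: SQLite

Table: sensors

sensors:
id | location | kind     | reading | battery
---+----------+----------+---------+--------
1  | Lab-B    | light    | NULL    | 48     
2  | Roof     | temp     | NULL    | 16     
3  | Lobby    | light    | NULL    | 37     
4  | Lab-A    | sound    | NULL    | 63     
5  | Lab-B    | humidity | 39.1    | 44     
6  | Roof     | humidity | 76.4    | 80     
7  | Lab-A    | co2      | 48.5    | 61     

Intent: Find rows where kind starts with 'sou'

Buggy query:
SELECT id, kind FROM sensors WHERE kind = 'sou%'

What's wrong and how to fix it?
Bug: '=' compares the literal string including the % character; pattern matching needs LIKE

Fix: Use LIKE for wildcard pattern matching

Corrected query:
SELECT id, kind FROM sensors WHERE kind LIKE 'sou%'

Result:
id | kind 
---+------
4  | sound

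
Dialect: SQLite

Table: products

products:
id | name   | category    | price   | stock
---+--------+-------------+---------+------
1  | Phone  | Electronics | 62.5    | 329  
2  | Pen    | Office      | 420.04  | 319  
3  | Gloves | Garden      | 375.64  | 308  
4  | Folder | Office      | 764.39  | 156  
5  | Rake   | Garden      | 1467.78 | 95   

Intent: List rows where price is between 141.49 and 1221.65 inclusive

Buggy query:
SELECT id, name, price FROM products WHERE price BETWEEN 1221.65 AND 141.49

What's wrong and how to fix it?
Bug: The bounds are reversed; BETWEEN a AND b requires a <= b to match anything

Fix: Write BETWEEN 141.49 AND 1221.65

Corrected query:
SELECT id, name, price FROM products WHERE price BETWEEN 141.49 AND 1221.65

Result:
id | name   | price 
---+--------+-------
2  | Pen    | 420.04
3  | Gloves | 375.64
4  | Folder | 764.39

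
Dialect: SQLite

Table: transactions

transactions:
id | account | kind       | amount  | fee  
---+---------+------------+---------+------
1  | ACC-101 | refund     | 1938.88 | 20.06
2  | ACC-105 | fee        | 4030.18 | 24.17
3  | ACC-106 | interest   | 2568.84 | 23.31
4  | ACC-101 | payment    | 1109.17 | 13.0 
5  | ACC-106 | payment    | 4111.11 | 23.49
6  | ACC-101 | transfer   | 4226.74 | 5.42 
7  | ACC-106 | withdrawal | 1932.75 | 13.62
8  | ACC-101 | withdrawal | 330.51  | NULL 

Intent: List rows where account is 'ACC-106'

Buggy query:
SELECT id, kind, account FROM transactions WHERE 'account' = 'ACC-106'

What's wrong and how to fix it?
Bug: 'account' in single quotes is a string literal, not the column; the comparison is literal-vs-literal and never true

Fix: Reference the column as account without single quotes

Corrected query:
SELECT id, kind, account FROM transactions WHERE account = 'ACC-106'

Result:
id | kind       | account
---+------------+--------
3  | interest   | ACC-106
5  | payment    | ACC-106
7  | withdrawal | ACC-106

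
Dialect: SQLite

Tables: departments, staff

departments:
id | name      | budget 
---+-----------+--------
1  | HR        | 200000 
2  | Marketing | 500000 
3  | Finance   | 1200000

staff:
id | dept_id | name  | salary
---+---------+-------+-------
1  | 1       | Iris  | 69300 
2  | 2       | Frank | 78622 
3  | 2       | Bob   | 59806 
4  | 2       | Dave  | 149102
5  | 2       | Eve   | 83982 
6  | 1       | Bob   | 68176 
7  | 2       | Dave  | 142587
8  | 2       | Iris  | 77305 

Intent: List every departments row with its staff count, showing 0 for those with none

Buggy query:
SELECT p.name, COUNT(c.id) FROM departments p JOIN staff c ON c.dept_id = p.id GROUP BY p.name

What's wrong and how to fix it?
Bug: INNER JOIN drops departments rows that have no matching staff rows

Fix: Switch to LEFT JOIN to retain unmatched parent rows

Corrected query:
SELECT p.name, COUNT(c.id) FROM departments p LEFT JOIN staff c ON c.dept_id = p.id GROUP BY p.name

Result:
name      | COUNT(c.id)
----------+------------
Finance   | 0          
HR        | 2          
Marketing | 6          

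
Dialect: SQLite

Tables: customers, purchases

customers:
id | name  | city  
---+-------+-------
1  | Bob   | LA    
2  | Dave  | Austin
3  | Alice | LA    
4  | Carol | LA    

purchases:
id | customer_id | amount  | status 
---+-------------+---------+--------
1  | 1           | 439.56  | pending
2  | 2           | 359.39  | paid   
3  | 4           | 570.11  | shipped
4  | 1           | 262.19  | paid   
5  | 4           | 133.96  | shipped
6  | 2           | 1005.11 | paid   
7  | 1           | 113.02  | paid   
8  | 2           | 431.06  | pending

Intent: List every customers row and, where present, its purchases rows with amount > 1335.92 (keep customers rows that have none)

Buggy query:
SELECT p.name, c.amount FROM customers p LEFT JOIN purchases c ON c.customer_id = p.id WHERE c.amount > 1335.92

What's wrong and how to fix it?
Bug: Filtering c.amount in WHERE discards the NULL rows produced by LEFT JOIN, turning it into an inner join

Fix: Move the right-table condition into the ON clause so unmatched parents are kept

Corrected query:
SELECT p.name, c.amount FROM customers p LEFT JOIN purchases c ON c.customer_id = p.id AND c.amount > 1335.92

Result:
name  | amount
------+-------
Bob   | NULL  
Dave  | NULL  
Alice | NULL  
Carol | NULL  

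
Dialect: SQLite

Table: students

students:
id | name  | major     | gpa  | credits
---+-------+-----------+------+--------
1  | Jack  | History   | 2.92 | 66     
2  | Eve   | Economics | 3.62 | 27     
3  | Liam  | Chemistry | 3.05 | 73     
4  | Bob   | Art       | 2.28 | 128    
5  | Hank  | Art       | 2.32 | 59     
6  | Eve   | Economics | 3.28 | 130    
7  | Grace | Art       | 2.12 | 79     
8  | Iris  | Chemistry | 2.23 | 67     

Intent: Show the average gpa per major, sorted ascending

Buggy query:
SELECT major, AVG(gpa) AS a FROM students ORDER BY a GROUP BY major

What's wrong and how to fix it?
Bug: GROUP BY must precede ORDER BY

Fix: Move ORDER BY to the end, after GROUP BY

Corrected query:
SELECT major, AVG(gpa) AS a FROM students GROUP BY major ORDER BY a

Result:
major     | a   
----------+-----
Art       | 2.24
Chemistry | 2.64
History   | 2.92
Economics | 3.45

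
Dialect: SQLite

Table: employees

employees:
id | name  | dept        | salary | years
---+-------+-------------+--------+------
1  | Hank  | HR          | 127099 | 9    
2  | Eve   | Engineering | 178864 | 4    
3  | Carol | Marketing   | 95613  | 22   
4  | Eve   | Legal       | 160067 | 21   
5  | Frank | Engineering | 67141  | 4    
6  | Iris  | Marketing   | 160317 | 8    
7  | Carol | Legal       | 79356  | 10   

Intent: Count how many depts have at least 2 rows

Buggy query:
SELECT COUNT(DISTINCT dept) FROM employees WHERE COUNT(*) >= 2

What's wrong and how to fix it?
Bug: COUNT(*) cannot appear in WHERE; the per-group count doesn't exist yet

Fix: Group first with HAVING COUNT(*) >= 2, then COUNT the resulting groups

Corrected query:
SELECT COUNT(*) FROM (SELECT dept FROM employees GROUP BY dept HAVING COUNT(*) >= 2)

Result:
COUNT(*)
--------
3       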